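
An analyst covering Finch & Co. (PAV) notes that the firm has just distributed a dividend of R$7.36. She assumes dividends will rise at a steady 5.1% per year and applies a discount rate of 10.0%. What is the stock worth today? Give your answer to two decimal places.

R$157.86

Gordon growth model: P₀ = D₁/(r − g). D₁ = 7.36 × (1 + 0.051) = 7.7354.
P₀ = 7.7354 / (0.1 − 0.051) = 7.7354 / 0.049 = 157.8645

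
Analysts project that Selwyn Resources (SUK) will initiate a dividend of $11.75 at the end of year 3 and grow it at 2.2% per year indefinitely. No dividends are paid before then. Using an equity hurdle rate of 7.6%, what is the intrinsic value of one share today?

Deferred-dividend DDM. At t=2 the remaining stream is a growing perpetuity with first payment D_3 = 11.75.
V_2 = D_3/(r−g) = 11.75/(0.076−0.022) = 217.5926
P₀ = V_2/(1+r)^2 = 217.5926/(1+0.076)^2 = 187.9401

$187.94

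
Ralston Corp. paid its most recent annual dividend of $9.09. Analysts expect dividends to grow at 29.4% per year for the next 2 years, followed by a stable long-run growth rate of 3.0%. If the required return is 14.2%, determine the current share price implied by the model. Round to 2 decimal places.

$129.30

Two-stage DDM. Project D₁…D_2 at 0.294, terminal growth 0.03, discount at r = 0.142.
D_1 = 11.7625
D_2 = 15.2206
Terminal value at t=2: TV = D_3/(r−g) = 15.6772/(0.142−0.03) = 139.9754
P₀ = 11.7625/(1+0.142)^1 + 15.2206/(1+0.142)^2 + 139.9754/(1+0.142)^2 = 129.3002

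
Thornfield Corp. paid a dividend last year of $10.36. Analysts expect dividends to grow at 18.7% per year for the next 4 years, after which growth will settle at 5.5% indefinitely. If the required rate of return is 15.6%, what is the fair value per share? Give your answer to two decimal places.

Two-stage DDM. Project D₁…D_4 at 0.187, terminal growth 0.055, discount at r = 0.156.
D_1 = 12.2973
D_2 = 14.5969
D_3 = 17.3265
D_4 = 20.5666
Terminal value at t=4: TV = D_5/(r−g) = 21.6978/(0.156−0.055) = 214.8294
P₀ = 12.2973/(1+0.156)^1 + 14.5969/(1+0.156)^2 + 17.3265/(1+0.156)^3 + 20.5666/(1+0.156)^4 + 214.8294/(1+0.156)^4 = 164.5928

$164.59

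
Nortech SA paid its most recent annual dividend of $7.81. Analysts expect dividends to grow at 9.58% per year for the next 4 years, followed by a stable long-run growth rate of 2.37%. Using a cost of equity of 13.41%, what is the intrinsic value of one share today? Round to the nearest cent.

Two-stage DDM. Project D₁…D_4 at 0.0958, terminal growth 0.0237, discount at r = 0.1341.
D_1 = 8.5582
D_2 = 9.3781
D_3 = 10.2765
D_4 = 11.2610
Terminal value at t=4: TV = D_5/(r−g) = 11.5279/(0.1341−0.0237) = 104.4191
P₀ = 8.5582/(1+0.1341)^1 + 9.3781/(1+0.1341)^2 + 10.2765/(1+0.1341)^3 + 11.2610/(1+0.1341)^4 + 104.4191/(1+0.1341)^4 = 91.8111

$91.81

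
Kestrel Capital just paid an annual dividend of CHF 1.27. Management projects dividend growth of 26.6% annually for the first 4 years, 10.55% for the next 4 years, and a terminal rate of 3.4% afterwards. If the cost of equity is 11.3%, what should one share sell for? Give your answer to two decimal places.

CHF 42.53

Three-stage DDM. Project D₁…D_8; terminal Gordon value at t=8 with g = 0.034; discount at r = 0.113.
D_1 = 1.6078
D_2 = 2.0355
D_3 = 2.5769
D_4 = 3.2624
D_5 = 3.6066
D_6 = 3.9871
D_7 = 4.4077
D_8 = 4.8727
TV_8 = 5.0384/(0.113−0.034) = 63.7774
P₀ = Σ Dₜ/(1+r)ᵗ + TV_8/(1+r)^8 = 42.5279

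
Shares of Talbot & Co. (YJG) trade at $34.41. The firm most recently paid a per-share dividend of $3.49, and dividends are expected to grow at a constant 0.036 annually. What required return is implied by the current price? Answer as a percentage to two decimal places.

Rearranging the constant-growth DDM: r = D₁/P₀ + g.
D₁ = 3.49 × (1 + 0.036) = 3.6156.
r = 3.6156 / 34.41 + 0.036 = 0.10508 + 0.036 = 0.14108

14.11%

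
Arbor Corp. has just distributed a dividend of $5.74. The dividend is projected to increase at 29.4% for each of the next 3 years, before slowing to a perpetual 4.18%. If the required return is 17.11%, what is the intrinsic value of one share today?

Two-stage DDM. Project D₁…D_3 at 0.294, terminal growth 0.0418, discount at r = 0.1711.
D_1 = 7.4276
D_2 = 9.6113
D_3 = 12.4370
Terminal value at t=3: TV = D_4/(r−g) = 12.9568/(0.1711−0.0418) = 100.2076
P₀ = 7.4276/(1+0.1711)^1 + 9.6113/(1+0.1711)^2 + 12.4370/(1+0.1711)^3 + 100.2076/(1+0.1711)^3 = 83.4843

$83.48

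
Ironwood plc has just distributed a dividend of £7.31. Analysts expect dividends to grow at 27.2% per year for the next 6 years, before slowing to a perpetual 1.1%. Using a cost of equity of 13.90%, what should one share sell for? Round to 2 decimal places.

£177.72

Two-stage DDM. Project D₁…D_6 at 0.272, terminal growth 0.011, discount at r = 0.139.
D_1 = 9.2983
D_2 = 11.8275
D_3 = 15.0445
D_4 = 19.1366
D_5 = 24.3418
D_6 = 30.9628
Terminal value at t=6: TV = D_7/(r−g) = 31.3034/(0.139−0.011) = 244.5576
P₀ = 9.2983/(1+0.139)^1 + 11.8275/(1+0.139)^2 + 15.0445/(1+0.139)^3 + 19.1366/(1+0.139)^4 + 24.3418/(1+0.139)^5 + 30.9628/(1+0.139)^6 + 244.5576/(1+0.139)^6 = 177.7161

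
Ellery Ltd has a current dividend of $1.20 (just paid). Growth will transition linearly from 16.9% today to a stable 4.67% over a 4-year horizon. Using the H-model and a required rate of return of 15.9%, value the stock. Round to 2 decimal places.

$13.80

H-model: P₀ = D₀[(1+g_L) + H(g_S−g_L)]/(r−g_L), with H = 4/2 = 2.
P₀ = 1.20 × [(1+0.0467) + 2×(0.169−0.0467)] / (0.159−0.0467)
   = 1.20 × 1.2913 / 0.1123 = 13.7984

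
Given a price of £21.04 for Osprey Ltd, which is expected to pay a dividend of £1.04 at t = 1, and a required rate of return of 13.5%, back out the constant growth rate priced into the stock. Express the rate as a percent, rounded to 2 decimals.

From P₀ = D₁/(r − g), the implied growth is g = r − D₁/P₀.
g = 0.135 − 1.04/21.04 = 0.135 − 0.04943 = 0.08557

8.56%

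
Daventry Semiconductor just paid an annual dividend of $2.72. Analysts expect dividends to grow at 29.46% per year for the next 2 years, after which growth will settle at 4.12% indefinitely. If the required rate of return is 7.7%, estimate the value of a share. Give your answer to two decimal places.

$121.50

Two-stage DDM. Project D₁…D_2 at 0.2946, terminal growth 0.0412, discount at r = 0.077.
D_1 = 3.5213
D_2 = 4.5587
Terminal value at t=2: TV = D_3/(r−g) = 4.7465/(0.077−0.0412) = 132.5840
P₀ = 3.5213/(1+0.077)^1 + 4.5587/(1+0.077)^2 + 132.5840/(1+0.077)^2 = 121.5033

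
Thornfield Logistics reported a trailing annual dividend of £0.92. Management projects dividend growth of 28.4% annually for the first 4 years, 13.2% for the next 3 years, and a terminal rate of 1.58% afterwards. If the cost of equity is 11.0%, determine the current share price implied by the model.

Three-stage DDM. Project D₁…D_7; terminal Gordon value at t=7 with g = 0.0158; discount at r = 0.11.
D_1 = 1.1813
D_2 = 1.5168
D_3 = 1.9475
D_4 = 2.5006
D_5 = 2.8307
D_6 = 3.2044
D_7 = 3.6273
TV_7 = 3.6846/(0.11−0.0158) = 39.1151
P₀ = Σ Dₜ/(1+r)ᵗ + TV_7/(1+r)^7 = 29.3468

£29.35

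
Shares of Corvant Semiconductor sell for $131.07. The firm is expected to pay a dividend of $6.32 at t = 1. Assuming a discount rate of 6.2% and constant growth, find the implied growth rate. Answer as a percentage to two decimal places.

From P₀ = D₁/(r − g), the implied growth is g = r − D₁/P₀.
g = 0.062 − 6.32/131.07 = 0.062 − 0.04822 = 0.01378

1.38%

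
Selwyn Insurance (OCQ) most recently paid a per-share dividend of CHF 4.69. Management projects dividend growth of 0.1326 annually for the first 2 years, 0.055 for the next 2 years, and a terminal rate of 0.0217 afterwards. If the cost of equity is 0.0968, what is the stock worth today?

Three-stage DDM. Project D₁…D_4; terminal Gordon value at t=4 with g = 0.0217; discount at r = 0.0968.
D_1 = 5.3119
D_2 = 6.0163
D_3 = 6.3471
D_4 = 6.6962
TV_4 = 6.8415/(0.0968−0.0217) = 91.0992
P₀ = Σ Dₜ/(1+r)ᵗ + TV_4/(1+r)^4 = 82.2333

CHF 82.23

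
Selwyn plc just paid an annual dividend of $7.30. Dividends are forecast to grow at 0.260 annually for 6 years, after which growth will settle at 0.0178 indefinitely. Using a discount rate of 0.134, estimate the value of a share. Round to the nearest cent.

$184.68

Two-stage DDM. Project D₁…D_6 at 0.26, terminal growth 0.0178, discount at r = 0.134.
D_1 = 9.1980
D_2 = 11.5895
D_3 = 14.6027
D_4 = 18.3995
D_5 = 23.1833
D_6 = 29.2110
Terminal value at t=6: TV = D_7/(r−g) = 29.7309/(0.134−0.0178) = 255.8600
P₀ = 9.1980/(1+0.134)^1 + 11.5895/(1+0.134)^2 + 14.6027/(1+0.134)^3 + 18.3995/(1+0.134)^4 + 23.1833/(1+0.134)^5 + 29.2110/(1+0.134)^6 + 255.8600/(1+0.134)^6 = 184.6786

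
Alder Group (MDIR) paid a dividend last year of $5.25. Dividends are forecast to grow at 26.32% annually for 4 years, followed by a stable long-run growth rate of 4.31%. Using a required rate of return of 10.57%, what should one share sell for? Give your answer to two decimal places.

$178.64

Two-stage DDM. Project D₁…D_4 at 0.2632, terminal growth 0.0431, discount at r = 0.1057.
D_1 = 6.6318
D_2 = 8.3773
D_3 = 10.5822
D_4 = 13.3674
Terminal value at t=4: TV = D_5/(r−g) = 13.9436/(0.1057−0.0431) = 222.7406
P₀ = 6.6318/(1+0.1057)^1 + 8.3773/(1+0.1057)^2 + 10.5822/(1+0.1057)^3 + 13.3674/(1+0.1057)^4 + 222.7406/(1+0.1057)^4 = 178.6435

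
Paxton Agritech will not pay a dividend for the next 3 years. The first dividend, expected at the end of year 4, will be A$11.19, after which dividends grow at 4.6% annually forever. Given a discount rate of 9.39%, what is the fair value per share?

Deferred-dividend DDM. At t=3 the remaining stream is a growing perpetuity with first payment D_4 = 11.19.
V_3 = D_4/(r−g) = 11.19/(0.0939−0.046) = 233.6117
P₀ = V_3/(1+r)^3 = 233.6117/(1+0.0939)^3 = 178.4686

A$178.47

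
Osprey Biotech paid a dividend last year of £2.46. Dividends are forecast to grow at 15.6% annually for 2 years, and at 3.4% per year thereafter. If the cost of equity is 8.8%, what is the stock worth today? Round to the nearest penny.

£58.57

Two-stage DDM. Project D₁…D_2 at 0.156, terminal growth 0.034, discount at r = 0.088.
D_1 = 2.8438
D_2 = 3.2874
Terminal value at t=2: TV = D_3/(r−g) = 3.3992/(0.088−0.034) = 62.9474
P₀ = 2.8438/(1+0.088)^1 + 3.2874/(1+0.088)^2 + 62.9474/(1+0.088)^2 = 58.5674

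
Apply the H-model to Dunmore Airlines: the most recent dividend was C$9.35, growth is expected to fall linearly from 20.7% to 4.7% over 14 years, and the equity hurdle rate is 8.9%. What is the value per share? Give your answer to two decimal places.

C$482.42

H-model: P₀ = D₀[(1+g_L) + H(g_S−g_L)]/(r−g_L), with H = 14/2 = 7.
P₀ = 9.35 × [(1+0.047) + 7×(0.207−0.047)] / (0.089−0.047)
   = 9.35 × 2.1670 / 0.042 = 482.4155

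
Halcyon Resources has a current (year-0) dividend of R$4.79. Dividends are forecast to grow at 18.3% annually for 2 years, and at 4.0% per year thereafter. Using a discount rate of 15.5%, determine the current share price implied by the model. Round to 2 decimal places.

R$55.38

Two-stage DDM. Project D₁…D_2 at 0.183, terminal growth 0.04, discount at r = 0.155.
D_1 = 5.6666
D_2 = 6.7036
Terminal value at t=2: TV = D_3/(r−g) = 6.9717/(0.155−0.04) = 60.6234
P₀ = 5.6666/(1+0.155)^1 + 6.7036/(1+0.155)^2 + 60.6234/(1+0.155)^2 = 55.3752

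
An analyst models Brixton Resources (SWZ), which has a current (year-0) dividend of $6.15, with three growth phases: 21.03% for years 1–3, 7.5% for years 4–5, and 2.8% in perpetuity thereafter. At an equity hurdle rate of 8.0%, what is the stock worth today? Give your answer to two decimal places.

Three-stage DDM. Project D₁…D_5; terminal Gordon value at t=5 with g = 0.028; discount at r = 0.08.
D_1 = 7.4433
D_2 = 9.0087
D_3 = 10.9032
D_4 = 11.7209
D_5 = 12.6000
TV_5 = 12.9528/(0.08−0.028) = 249.0927
P₀ = Σ Dₜ/(1+r)ᵗ + TV_5/(1+r)^5 = 209.9897

$209.99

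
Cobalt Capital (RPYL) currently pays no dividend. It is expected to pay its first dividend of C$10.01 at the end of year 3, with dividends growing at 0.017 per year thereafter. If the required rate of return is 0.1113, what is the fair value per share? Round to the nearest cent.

C$85.95

Deferred-dividend DDM. At t=2 the remaining stream is a growing perpetuity with first payment D_3 = 10.01.
V_2 = D_3/(r−g) = 10.01/(0.1113−0.017) = 106.1506
P₀ = V_2/(1+r)^2 = 106.1506/(1+0.1113)^2 = 85.9527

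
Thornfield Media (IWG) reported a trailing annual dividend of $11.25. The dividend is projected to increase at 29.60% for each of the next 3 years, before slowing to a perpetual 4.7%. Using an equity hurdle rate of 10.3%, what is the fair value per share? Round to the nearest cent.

$388.19

Two-stage DDM. Project D₁…D_3 at 0.296, terminal growth 0.047, discount at r = 0.103.
D_1 = 14.5800
D_2 = 18.8957
D_3 = 24.4888
Terminal value at t=3: TV = D_4/(r−g) = 25.6398/(0.103−0.047) = 457.8531
P₀ = 14.5800/(1+0.103)^1 + 18.8957/(1+0.103)^2 + 24.4888/(1+0.103)^3 + 457.8531/(1+0.103)^3 = 388.1916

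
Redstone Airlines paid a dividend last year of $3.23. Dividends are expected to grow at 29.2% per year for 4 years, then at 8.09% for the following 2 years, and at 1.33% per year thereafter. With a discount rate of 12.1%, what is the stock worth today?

Three-stage DDM. Project D₁…D_6; terminal Gordon value at t=6 with g = 0.0133; discount at r = 0.121.
D_1 = 4.1732
D_2 = 5.3917
D_3 = 6.9661
D_4 = 9.0002
D_5 = 9.7283
D_6 = 10.5153
TV_6 = 10.6552/(0.121−0.0133) = 98.9341
P₀ = Σ Dₜ/(1+r)ᵗ + TV_6/(1+r)^6 = 79.3077

$79.31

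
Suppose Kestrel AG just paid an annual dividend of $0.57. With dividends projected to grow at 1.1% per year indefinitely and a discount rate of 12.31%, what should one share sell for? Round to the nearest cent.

$5.14

Gordon growth model: P₀ = D₁/(r − g). D₁ = 0.57 × (1 + 0.011) = 0.5763.
P₀ = 0.5763 / (0.1231 − 0.011) = 0.5763 / 0.1121 = 5.1407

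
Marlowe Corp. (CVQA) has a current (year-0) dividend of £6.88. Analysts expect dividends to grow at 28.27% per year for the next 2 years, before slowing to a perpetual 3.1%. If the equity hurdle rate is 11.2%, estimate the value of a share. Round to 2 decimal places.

£133.61

Two-stage DDM. Project D₁…D_2 at 0.2827, terminal growth 0.031, discount at r = 0.112.
D_1 = 8.8250
D_2 = 11.3198
Terminal value at t=2: TV = D_3/(r−g) = 11.6707/(0.112−0.031) = 144.0828
P₀ = 8.8250/(1+0.112)^1 + 11.3198/(1+0.112)^2 + 144.0828/(1+0.112)^2 = 133.6111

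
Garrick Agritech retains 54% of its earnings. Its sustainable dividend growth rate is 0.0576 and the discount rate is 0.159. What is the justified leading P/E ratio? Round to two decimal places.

Payout ratio b = 1 − 0.54 = 0.46.
Justified leading P/E = b/(r−g) = 0.46/(0.159−0.0576) = 4.5365

4.54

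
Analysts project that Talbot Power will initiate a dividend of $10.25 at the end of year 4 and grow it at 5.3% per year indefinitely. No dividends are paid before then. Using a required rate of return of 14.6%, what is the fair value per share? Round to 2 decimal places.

Deferred-dividend DDM. At t=3 the remaining stream is a growing perpetuity with first payment D_4 = 10.25.
V_3 = D_4/(r−g) = 10.25/(0.146−0.053) = 110.2151
P₀ = V_3/(1+r)^3 = 110.2151/(1+0.146)^3 = 73.2297

$73.23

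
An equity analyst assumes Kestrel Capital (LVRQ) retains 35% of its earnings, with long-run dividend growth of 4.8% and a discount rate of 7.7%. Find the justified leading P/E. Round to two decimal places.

22.41

Payout ratio b = 1 − 0.35 = 0.65.
Justified leading P/E = b/(r−g) = 0.65/(0.077−0.048) = 22.4138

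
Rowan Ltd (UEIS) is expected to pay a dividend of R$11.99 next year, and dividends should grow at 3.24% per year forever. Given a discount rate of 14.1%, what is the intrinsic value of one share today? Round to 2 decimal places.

R$110.41

Gordon growth model: P₀ = D₁/(r − g), with D₁ = 11.99 given directly.
P₀ = 11.9900 / (0.141 − 0.0324) = 11.9900 / 0.1086 = 110.4052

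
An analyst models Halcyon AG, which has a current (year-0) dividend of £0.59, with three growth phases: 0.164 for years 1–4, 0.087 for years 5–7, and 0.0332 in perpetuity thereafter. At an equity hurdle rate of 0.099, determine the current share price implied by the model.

Three-stage DDM. Project D₁…D_7; terminal Gordon value at t=7 with g = 0.0332; discount at r = 0.099.
D_1 = 0.6868
D_2 = 0.7994
D_3 = 0.9305
D_4 = 1.0831
D_5 = 1.1773
D_6 = 1.2797
D_7 = 1.3911
TV_7 = 1.4373/(0.099−0.0332) = 21.8429
P₀ = Σ Dₜ/(1+r)ᵗ + TV_7/(1+r)^7 = 16.1898

£16.19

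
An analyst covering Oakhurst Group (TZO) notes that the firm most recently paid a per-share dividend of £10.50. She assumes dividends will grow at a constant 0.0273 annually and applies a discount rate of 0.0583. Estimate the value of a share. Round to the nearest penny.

£347.96

Gordon growth model: P₀ = D₁/(r − g). D₁ = 10.50 × (1 + 0.0273) = 10.7867.
P₀ = 10.7867 / (0.0583 − 0.0273) = 10.7867 / 0.031 = 347.9565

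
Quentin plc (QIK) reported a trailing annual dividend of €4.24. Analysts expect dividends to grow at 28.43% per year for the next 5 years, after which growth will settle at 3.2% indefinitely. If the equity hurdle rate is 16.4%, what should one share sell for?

€82.96

Two-stage DDM. Project D₁…D_5 at 0.2843, terminal growth 0.032, discount at r = 0.164.
D_1 = 5.4454
D_2 = 6.9936
D_3 = 8.9818
D_4 = 11.5354
D_5 = 14.8149
Terminal value at t=5: TV = D_6/(r−g) = 15.2890/(0.164−0.032) = 115.8255
P₀ = 5.4454/(1+0.164)^1 + 6.9936/(1+0.164)^2 + 8.9818/(1+0.164)^3 + 11.5354/(1+0.164)^4 + 14.8149/(1+0.164)^5 + 115.8255/(1+0.164)^5 = 82.9570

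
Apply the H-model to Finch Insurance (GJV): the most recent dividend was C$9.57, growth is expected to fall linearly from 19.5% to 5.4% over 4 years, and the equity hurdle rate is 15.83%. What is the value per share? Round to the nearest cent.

C$122.58

H-model: P₀ = D₀[(1+g_L) + H(g_S−g_L)]/(r−g_L), with H = 4/2 = 2.
P₀ = 9.57 × [(1+0.054) + 2×(0.195−0.054)] / (0.1583−0.054)
   = 9.57 × 1.3360 / 0.1043 = 122.5841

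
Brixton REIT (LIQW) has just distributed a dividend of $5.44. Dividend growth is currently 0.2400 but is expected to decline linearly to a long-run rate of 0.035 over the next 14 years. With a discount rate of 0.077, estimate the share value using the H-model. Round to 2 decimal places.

H-model: P₀ = D₀[(1+g_L) + H(g_S−g_L)]/(r−g_L), with H = 14/2 = 7.
P₀ = 5.44 × [(1+0.035) + 7×(0.24−0.035)] / (0.077−0.035)
   = 5.44 × 2.4700 / 0.042 = 319.9238

$319.92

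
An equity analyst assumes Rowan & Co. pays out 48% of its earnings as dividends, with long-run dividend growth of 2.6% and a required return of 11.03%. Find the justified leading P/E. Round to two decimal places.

5.69

Justified leading P/E = b/(r−g) = 0.48/(0.1103−0.026) = 5.6940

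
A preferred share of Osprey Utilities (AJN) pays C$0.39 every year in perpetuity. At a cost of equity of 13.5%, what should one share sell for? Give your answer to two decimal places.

Zero-growth DDM (perpetuity): P₀ = D/r = 0.39 / 0.135 = 2.8889

C$2.89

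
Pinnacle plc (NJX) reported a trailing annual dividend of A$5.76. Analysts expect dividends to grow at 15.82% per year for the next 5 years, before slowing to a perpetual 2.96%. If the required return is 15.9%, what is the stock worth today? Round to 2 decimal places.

Two-stage DDM. Project D₁…D_5 at 0.1582, terminal growth 0.0296, discount at r = 0.159.
D_1 = 6.6712
D_2 = 7.7266
D_3 = 8.9490
D_4 = 10.3647
D_5 = 12.0044
Terminal value at t=5: TV = D_6/(r−g) = 12.3597/(0.159−0.0296) = 95.5157
P₀ = 6.6712/(1+0.159)^1 + 7.7266/(1+0.159)^2 + 8.9490/(1+0.159)^3 + 10.3647/(1+0.159)^4 + 12.0044/(1+0.159)^5 + 95.5157/(1+0.159)^5 = 74.4132

A$74.41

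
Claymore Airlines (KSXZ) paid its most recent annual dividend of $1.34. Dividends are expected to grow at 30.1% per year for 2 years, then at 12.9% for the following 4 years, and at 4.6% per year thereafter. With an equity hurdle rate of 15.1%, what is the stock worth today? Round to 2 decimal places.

$25.54

Three-stage DDM. Project D₁…D_6; terminal Gordon value at t=6 with g = 0.046; discount at r = 0.151.
D_1 = 1.7433
D_2 = 2.2681
D_3 = 2.5607
D_4 = 2.8910
D_5 = 3.2639
D_6 = 3.6850
TV_6 = 3.8545/(0.151−0.046) = 36.7094
P₀ = Σ Dₜ/(1+r)ᵗ + TV_6/(1+r)^6 = 25.5416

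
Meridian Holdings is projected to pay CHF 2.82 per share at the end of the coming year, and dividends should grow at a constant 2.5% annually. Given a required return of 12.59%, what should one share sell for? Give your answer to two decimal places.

Gordon growth model: P₀ = D₁/(r − g), with D₁ = 2.82 given directly.
P₀ = 2.8200 / (0.1259 − 0.025) = 2.8200 / 0.1009 = 27.9485

CHF 27.95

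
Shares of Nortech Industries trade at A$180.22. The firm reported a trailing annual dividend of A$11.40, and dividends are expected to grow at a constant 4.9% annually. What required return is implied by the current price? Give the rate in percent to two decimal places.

11.54%

Rearranging the constant-growth DDM: r = D₁/P₀ + g.
D₁ = 11.40 × (1 + 0.049) = 11.9586.
r = 11.9586 / 180.22 + 0.049 = 0.06636 + 0.049 = 0.11536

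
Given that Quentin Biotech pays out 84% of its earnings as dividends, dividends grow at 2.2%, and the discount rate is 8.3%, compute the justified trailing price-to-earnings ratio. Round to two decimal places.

14.07

Justified trailing P/E = b(1+g)/(r−g) = 0.84×(1+0.022)/(0.083−0.022) = 14.0734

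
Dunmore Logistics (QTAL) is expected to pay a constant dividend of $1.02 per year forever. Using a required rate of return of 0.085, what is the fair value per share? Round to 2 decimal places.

$12.00

Zero-growth DDM (perpetuity): P₀ = D/r = 1.02 / 0.085 = 12.0000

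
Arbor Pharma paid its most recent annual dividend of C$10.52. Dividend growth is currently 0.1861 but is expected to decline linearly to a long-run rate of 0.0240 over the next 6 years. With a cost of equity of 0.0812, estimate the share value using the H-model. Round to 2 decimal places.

C$277.77

H-model: P₀ = D₀[(1+g_L) + H(g_S−g_L)]/(r−g_L), with H = 6/2 = 3.
P₀ = 10.52 × [(1+0.024) + 3×(0.1861−0.024)] / (0.0812−0.024)
   = 10.52 × 1.5103 / 0.0572 = 277.7685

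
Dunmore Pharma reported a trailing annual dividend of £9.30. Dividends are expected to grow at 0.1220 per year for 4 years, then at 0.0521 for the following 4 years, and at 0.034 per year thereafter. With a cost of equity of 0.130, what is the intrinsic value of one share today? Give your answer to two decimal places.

£140.05

Three-stage DDM. Project D₁…D_8; terminal Gordon value at t=8 with g = 0.034; discount at r = 0.13.
D_1 = 10.4346
D_2 = 11.7076
D_3 = 13.1360
D_4 = 14.7385
D_5 = 15.5064
D_6 = 16.3143
D_7 = 17.1643
D_8 = 18.0585
TV_8 = 18.6725/(0.13−0.034) = 194.5054
P₀ = Σ Dₜ/(1+r)ᵗ + TV_8/(1+r)^8 = 140.0525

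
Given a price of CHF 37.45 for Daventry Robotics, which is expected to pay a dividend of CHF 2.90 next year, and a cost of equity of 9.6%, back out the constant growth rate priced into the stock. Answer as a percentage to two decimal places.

From P₀ = D₁/(r − g), the implied growth is g = r − D₁/P₀.
g = 0.096 − 2.90/37.45 = 0.096 − 0.07744 = 0.01856

1.86%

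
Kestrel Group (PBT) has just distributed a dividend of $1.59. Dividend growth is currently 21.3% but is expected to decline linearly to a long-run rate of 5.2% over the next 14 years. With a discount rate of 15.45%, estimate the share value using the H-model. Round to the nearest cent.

$33.80

H-model: P₀ = D₀[(1+g_L) + H(g_S−g_L)]/(r−g_L), with H = 14/2 = 7.
P₀ = 1.59 × [(1+0.052) + 7×(0.213−0.052)] / (0.1545−0.052)
   = 1.59 × 2.1790 / 0.1025 = 33.8011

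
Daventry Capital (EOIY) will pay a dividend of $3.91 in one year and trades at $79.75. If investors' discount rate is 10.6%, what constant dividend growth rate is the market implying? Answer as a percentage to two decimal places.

5.70%

From P₀ = D₁/(r − g), the implied growth is g = r − D₁/P₀.
g = 0.106 − 3.91/79.75 = 0.106 − 0.04903 = 0.05697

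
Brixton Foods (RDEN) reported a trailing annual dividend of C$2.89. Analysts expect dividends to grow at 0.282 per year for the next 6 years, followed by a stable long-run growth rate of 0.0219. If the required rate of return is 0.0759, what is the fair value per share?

Two-stage DDM. Project D₁…D_6 at 0.282, terminal growth 0.0219, discount at r = 0.0759.
D_1 = 3.7050
D_2 = 4.7498
D_3 = 6.0892
D_4 = 7.8064
D_5 = 10.0078
D_6 = 12.8300
Terminal value at t=6: TV = D_7/(r−g) = 13.1110/(0.0759−0.0219) = 242.7955
P₀ = 3.7050/(1+0.0759)^1 + 4.7498/(1+0.0759)^2 + 6.0892/(1+0.0759)^3 + 7.8064/(1+0.0759)^4 + 10.0078/(1+0.0759)^5 + 12.8300/(1+0.0759)^6 + 242.7955/(1+0.0759)^6 = 190.0098

C$190.01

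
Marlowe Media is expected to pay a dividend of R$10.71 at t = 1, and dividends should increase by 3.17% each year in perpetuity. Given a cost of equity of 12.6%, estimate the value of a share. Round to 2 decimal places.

Gordon growth model: P₀ = D₁/(r − g), with D₁ = 10.71 given directly.
P₀ = 10.7100 / (0.126 − 0.0317) = 10.7100 / 0.0943 = 113.5737

R$113.57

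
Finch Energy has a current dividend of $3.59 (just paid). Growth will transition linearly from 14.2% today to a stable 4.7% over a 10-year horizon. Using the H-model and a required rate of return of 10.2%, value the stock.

$99.35

H-model: P₀ = D₀[(1+g_L) + H(g_S−g_L)]/(r−g_L), with H = 10/2 = 5.
P₀ = 3.59 × [(1+0.047) + 5×(0.142−0.047)] / (0.102−0.047)
   = 3.59 × 1.5220 / 0.055 = 99.3451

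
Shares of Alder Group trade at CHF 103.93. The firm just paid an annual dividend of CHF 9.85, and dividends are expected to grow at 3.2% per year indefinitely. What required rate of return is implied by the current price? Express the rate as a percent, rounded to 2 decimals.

12.98%

Rearranging the constant-growth DDM: r = D₁/P₀ + g.
D₁ = 9.85 × (1 + 0.032) = 10.1652.
r = 10.1652 / 103.93 + 0.032 = 0.09781 + 0.032 = 0.12981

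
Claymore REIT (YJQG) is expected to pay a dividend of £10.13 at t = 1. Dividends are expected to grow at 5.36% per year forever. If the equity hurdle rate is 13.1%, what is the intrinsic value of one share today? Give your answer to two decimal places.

£130.88

Gordon growth model: P₀ = D₁/(r − g), with D₁ = 10.13 given directly.
P₀ = 10.1300 / (0.131 − 0.0536) = 10.1300 / 0.0774 = 130.8786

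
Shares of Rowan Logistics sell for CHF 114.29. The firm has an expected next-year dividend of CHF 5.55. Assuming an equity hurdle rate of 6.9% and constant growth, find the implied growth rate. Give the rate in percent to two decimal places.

From P₀ = D₁/(r − g), the implied growth is g = r − D₁/P₀.
g = 0.069 − 5.55/114.29 = 0.069 − 0.04856 = 0.02044

2.04%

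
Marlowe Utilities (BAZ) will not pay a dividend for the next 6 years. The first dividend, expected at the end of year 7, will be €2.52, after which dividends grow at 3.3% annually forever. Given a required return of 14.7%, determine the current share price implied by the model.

€9.71

Deferred-dividend DDM. At t=6 the remaining stream is a growing perpetuity with first payment D_7 = 2.52.
V_6 = D_7/(r−g) = 2.52/(0.147−0.033) = 22.1053
P₀ = V_6/(1+r)^6 = 22.1053/(1+0.147)^6 = 9.7077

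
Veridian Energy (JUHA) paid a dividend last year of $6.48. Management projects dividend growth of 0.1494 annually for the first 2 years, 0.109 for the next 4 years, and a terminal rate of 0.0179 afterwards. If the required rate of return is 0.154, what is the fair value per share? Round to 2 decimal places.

$77.19

Three-stage DDM. Project D₁…D_6; terminal Gordon value at t=6 with g = 0.0179; discount at r = 0.154.
D_1 = 7.4481
D_2 = 8.5609
D_3 = 9.4940
D_4 = 10.5288
D_5 = 11.6765
D_6 = 12.9492
TV_6 = 13.1810/(0.154−0.0179) = 96.8480
P₀ = Σ Dₜ/(1+r)ᵗ + TV_6/(1+r)^6 = 77.1923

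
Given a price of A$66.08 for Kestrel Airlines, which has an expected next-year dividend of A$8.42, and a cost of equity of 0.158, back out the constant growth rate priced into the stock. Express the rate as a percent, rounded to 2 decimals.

3.06%

From P₀ = D₁/(r − g), the implied growth is g = r − D₁/P₀.
g = 0.158 − 8.42/66.08 = 0.158 − 0.12742 = 0.03058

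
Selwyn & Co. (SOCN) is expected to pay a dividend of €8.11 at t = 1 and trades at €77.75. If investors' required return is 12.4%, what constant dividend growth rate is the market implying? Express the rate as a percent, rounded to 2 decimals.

From P₀ = D₁/(r − g), the implied growth is g = r − D₁/P₀.
g = 0.124 − 8.11/77.75 = 0.124 − 0.10431 = 0.01969

1.97%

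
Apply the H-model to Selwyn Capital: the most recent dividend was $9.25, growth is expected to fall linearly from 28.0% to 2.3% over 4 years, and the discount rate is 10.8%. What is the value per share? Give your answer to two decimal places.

$167.26

H-model: P₀ = D₀[(1+g_L) + H(g_S−g_L)]/(r−g_L), with H = 4/2 = 2.
P₀ = 9.25 × [(1+0.023) + 2×(0.28−0.023)] / (0.108−0.023)
   = 9.25 × 1.5370 / 0.085 = 167.2618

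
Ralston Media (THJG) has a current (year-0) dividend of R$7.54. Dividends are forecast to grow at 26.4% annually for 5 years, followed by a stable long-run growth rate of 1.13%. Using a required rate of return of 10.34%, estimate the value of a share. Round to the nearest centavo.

Two-stage DDM. Project D₁…D_5 at 0.264, terminal growth 0.0113, discount at r = 0.1034.
D_1 = 9.5306
D_2 = 12.0466
D_3 = 15.2269
D_4 = 19.2468
D_5 = 24.3280
Terminal value at t=5: TV = D_6/(r−g) = 24.6029/(0.1034−0.0113) = 267.1327
P₀ = 9.5306/(1+0.1034)^1 + 12.0466/(1+0.1034)^2 + 15.2269/(1+0.1034)^3 + 19.2468/(1+0.1034)^4 + 24.3280/(1+0.1034)^5 + 267.1327/(1+0.1034)^5 = 221.0545

R$221.05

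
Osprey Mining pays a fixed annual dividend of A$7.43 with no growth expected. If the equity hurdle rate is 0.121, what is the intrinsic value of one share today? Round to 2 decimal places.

Zero-growth DDM (perpetuity): P₀ = D/r = 7.43 / 0.121 = 61.4050

A$61.40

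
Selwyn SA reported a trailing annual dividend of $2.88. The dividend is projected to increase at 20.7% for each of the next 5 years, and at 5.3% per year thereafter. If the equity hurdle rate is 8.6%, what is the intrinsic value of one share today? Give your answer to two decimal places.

$175.84

Two-stage DDM. Project D₁…D_5 at 0.207, terminal growth 0.053, discount at r = 0.086.
D_1 = 3.4762
D_2 = 4.1957
D_3 = 5.0642
D_4 = 6.1125
D_5 = 7.3778
Terminal value at t=5: TV = D_6/(r−g) = 7.7689/(0.086−0.053) = 235.4200
P₀ = 3.4762/(1+0.086)^1 + 4.1957/(1+0.086)^2 + 5.0642/(1+0.086)^3 + 6.1125/(1+0.086)^4 + 7.3778/(1+0.086)^5 + 235.4200/(1+0.086)^5 = 175.8362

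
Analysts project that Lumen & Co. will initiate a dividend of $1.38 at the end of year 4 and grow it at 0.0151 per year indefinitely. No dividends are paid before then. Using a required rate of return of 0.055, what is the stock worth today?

$29.45

Deferred-dividend DDM. At t=3 the remaining stream is a growing perpetuity with first payment D_4 = 1.38.
V_3 = D_4/(r−g) = 1.38/(0.055−0.0151) = 34.5865
P₀ = V_3/(1+r)^3 = 34.5865/(1+0.055)^3 = 29.4543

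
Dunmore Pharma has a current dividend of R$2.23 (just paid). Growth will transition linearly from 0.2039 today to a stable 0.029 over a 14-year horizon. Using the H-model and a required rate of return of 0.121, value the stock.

R$54.62

H-model: P₀ = D₀[(1+g_L) + H(g_S−g_L)]/(r−g_L), with H = 14/2 = 7.
P₀ = 2.23 × [(1+0.029) + 7×(0.2039−0.029)] / (0.121−0.029)
   = 2.23 × 2.2533 / 0.092 = 54.6180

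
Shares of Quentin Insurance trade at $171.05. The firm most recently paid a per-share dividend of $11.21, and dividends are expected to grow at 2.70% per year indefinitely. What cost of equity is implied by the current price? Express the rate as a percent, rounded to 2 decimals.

9.43%

Rearranging the constant-growth DDM: r = D₁/P₀ + g.
D₁ = 11.21 × (1 + 0.027) = 11.5127.
r = 11.5127 / 171.05 + 0.027 = 0.06731 + 0.027 = 0.09431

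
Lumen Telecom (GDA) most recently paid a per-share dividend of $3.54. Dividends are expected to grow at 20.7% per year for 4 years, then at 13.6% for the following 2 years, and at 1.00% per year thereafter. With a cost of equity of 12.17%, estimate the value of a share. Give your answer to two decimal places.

$70.75

Three-stage DDM. Project D₁…D_6; terminal Gordon value at t=6 with g = 0.01; discount at r = 0.1217.
D_1 = 4.2728
D_2 = 5.1572
D_3 = 6.2248
D_4 = 7.5133
D_5 = 8.5351
D_6 = 9.6959
TV_6 = 9.7929/(0.1217−0.01) = 87.6713
P₀ = Σ Dₜ/(1+r)ᵗ + TV_6/(1+r)^6 = 70.7535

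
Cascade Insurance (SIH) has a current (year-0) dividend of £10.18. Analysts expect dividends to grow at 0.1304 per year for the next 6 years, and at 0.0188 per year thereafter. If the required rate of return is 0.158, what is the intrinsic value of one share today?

£120.65

Two-stage DDM. Project D₁…D_6 at 0.1304, terminal growth 0.0188, discount at r = 0.158.
D_1 = 11.5075
D_2 = 13.0080
D_3 = 14.7043
D_4 = 16.6217
D_5 = 18.7892
D_6 = 21.2393
Terminal value at t=6: TV = D_7/(r−g) = 21.6386/(0.158−0.0188) = 155.4499
P₀ = 11.5075/(1+0.158)^1 + 13.0080/(1+0.158)^2 + 14.7043/(1+0.158)^3 + 16.6217/(1+0.158)^4 + 18.7892/(1+0.158)^5 + 21.2393/(1+0.158)^6 + 155.4499/(1+0.158)^6 = 120.6496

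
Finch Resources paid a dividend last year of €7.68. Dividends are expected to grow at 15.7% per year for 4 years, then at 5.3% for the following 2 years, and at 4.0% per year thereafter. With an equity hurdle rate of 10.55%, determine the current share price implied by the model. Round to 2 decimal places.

Three-stage DDM. Project D₁…D_6; terminal Gordon value at t=6 with g = 0.04; discount at r = 0.1055.
D_1 = 8.8858
D_2 = 10.2808
D_3 = 11.8949
D_4 = 13.7624
D_5 = 14.4918
D_6 = 15.2599
TV_6 = 15.8703/(0.1055−0.04) = 242.2944
P₀ = Σ Dₜ/(1+r)ᵗ + TV_6/(1+r)^6 = 184.3415

€184.34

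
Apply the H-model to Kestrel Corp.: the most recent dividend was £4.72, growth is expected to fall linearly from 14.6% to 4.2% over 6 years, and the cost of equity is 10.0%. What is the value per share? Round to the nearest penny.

£110.19

H-model: P₀ = D₀[(1+g_L) + H(g_S−g_L)]/(r−g_L), with H = 6/2 = 3.
P₀ = 4.72 × [(1+0.042) + 3×(0.146−0.042)] / (0.1−0.042)
   = 4.72 × 1.3540 / 0.058 = 110.1876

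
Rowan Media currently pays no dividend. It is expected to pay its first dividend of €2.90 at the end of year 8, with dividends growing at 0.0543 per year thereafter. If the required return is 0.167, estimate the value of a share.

€8.73

Deferred-dividend DDM. At t=7 the remaining stream is a growing perpetuity with first payment D_8 = 2.90.
V_7 = D_8/(r−g) = 2.90/(0.167−0.0543) = 25.7320
P₀ = V_7/(1+r)^7 = 25.7320/(1+0.167)^7 = 8.7293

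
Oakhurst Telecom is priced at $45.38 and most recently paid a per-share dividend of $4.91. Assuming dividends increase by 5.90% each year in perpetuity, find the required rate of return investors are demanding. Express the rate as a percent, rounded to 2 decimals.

17.36%

Rearranging the constant-growth DDM: r = D₁/P₀ + g.
D₁ = 4.91 × (1 + 0.059) = 5.1997.
r = 5.1997 / 45.38 + 0.059 = 0.11458 + 0.059 = 0.17358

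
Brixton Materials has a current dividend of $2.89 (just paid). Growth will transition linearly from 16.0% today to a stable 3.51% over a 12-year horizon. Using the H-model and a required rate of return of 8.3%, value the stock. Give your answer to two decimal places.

H-model: P₀ = D₀[(1+g_L) + H(g_S−g_L)]/(r−g_L), with H = 12/2 = 6.
P₀ = 2.89 × [(1+0.0351) + 6×(0.16−0.0351)] / (0.083−0.0351)
   = 2.89 × 1.7845 / 0.0479 = 107.6661

$107.67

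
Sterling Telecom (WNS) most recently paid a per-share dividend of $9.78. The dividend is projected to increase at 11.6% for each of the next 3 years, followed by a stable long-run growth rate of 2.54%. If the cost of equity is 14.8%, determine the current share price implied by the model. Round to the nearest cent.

Two-stage DDM. Project D₁…D_3 at 0.116, terminal growth 0.0254, discount at r = 0.148.
D_1 = 10.9145
D_2 = 12.1806
D_3 = 13.5935
Terminal value at t=3: TV = D_4/(r−g) = 13.9388/(0.148−0.0254) = 113.6931
P₀ = 10.9145/(1+0.148)^1 + 12.1806/(1+0.148)^2 + 13.5935/(1+0.148)^3 + 113.6931/(1+0.148)^3 = 102.8810

$102.88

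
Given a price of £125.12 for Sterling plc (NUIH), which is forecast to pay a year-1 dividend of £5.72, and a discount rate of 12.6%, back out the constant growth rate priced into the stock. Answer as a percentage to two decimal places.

From P₀ = D₁/(r − g), the implied growth is g = r − D₁/P₀.
g = 0.126 − 5.72/125.12 = 0.126 − 0.04572 = 0.08028

8.03%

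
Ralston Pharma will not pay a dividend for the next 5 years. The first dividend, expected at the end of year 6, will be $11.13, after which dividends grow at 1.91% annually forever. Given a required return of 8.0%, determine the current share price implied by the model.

Deferred-dividend DDM. At t=5 the remaining stream is a growing perpetuity with first payment D_6 = 11.13.
V_5 = D_6/(r−g) = 11.13/(0.08−0.0191) = 182.7586
P₀ = V_5/(1+r)^5 = 182.7586/(1+0.08)^5 = 124.3824

$124.38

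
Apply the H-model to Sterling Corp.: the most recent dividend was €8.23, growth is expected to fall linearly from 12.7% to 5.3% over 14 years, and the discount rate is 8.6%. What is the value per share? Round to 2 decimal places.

H-model: P₀ = D₀[(1+g_L) + H(g_S−g_L)]/(r−g_L), with H = 14/2 = 7.
P₀ = 8.23 × [(1+0.053) + 7×(0.127−0.053)] / (0.086−0.053)
   = 8.23 × 1.5710 / 0.033 = 391.7979

€391.80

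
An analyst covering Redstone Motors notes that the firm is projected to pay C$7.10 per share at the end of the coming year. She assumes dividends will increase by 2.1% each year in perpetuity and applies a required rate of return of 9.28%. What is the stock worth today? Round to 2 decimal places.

C$98.89

Gordon growth model: P₀ = D₁/(r − g), with D₁ = 7.10 given directly.
P₀ = 7.1000 / (0.0928 − 0.021) = 7.1000 / 0.0718 = 98.8858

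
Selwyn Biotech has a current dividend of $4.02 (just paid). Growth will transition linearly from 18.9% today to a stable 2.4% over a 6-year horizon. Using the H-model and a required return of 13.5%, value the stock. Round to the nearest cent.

$55.01

H-model: P₀ = D₀[(1+g_L) + H(g_S−g_L)]/(r−g_L), with H = 6/2 = 3.
P₀ = 4.02 × [(1+0.024) + 3×(0.189−0.024)] / (0.135−0.024)
   = 4.02 × 1.5190 / 0.111 = 55.0124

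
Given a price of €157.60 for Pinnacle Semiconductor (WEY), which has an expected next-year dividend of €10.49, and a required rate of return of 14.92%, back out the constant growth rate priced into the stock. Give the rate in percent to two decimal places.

8.26%

From P₀ = D₁/(r − g), the implied growth is g = r − D₁/P₀.
g = 0.1492 − 10.49/157.60 = 0.1492 − 0.06656 = 0.08264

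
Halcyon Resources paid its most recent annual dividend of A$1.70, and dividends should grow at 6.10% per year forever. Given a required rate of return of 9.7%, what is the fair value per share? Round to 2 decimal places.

Gordon growth model: P₀ = D₁/(r − g). D₁ = 1.70 × (1 + 0.061) = 1.8037.
P₀ = 1.8037 / (0.097 − 0.061) = 1.8037 / 0.036 = 50.1028

A$50.10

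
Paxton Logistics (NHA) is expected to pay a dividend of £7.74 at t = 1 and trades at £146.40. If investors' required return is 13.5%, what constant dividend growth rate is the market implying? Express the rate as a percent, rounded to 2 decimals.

From P₀ = D₁/(r − g), the implied growth is g = r − D₁/P₀.
g = 0.135 − 7.74/146.40 = 0.135 − 0.05287 = 0.08213

8.21%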